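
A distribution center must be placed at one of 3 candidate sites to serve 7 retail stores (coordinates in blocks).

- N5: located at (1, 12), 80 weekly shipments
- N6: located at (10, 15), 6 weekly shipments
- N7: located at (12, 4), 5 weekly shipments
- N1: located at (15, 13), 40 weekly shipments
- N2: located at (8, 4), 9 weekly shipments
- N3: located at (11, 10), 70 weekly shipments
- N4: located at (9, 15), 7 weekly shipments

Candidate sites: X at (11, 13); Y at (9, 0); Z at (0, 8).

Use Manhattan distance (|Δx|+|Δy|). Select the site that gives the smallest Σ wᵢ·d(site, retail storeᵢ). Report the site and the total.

X, total 1454 blocks

Total weighted distance at each candidate:
  X (11, 13): total = 1454
  Y (9, 0): total = 3481
  Z (0, 8): total = 2512
Minimum is at X with total 1454 blocks.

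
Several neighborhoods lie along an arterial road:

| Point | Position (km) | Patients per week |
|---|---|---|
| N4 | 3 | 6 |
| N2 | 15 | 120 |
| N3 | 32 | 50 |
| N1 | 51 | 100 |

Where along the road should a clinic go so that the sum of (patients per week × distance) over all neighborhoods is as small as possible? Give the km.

x = 32

For a sum of weighted absolute distances on a line, the optimum is the weighted median (not the mean). Total weight W = 276; half-weight = 138.
Sort by position and accumulate weight:
  km 3 (N4, w=6) → cum 6
  km 15 (N2, w=120) → cum 126
  km 32 (N3, w=50) → cum 176  ≥ 138 → median here
  km 51 (N1, w=100) → cum 276
Optimal location: km 32.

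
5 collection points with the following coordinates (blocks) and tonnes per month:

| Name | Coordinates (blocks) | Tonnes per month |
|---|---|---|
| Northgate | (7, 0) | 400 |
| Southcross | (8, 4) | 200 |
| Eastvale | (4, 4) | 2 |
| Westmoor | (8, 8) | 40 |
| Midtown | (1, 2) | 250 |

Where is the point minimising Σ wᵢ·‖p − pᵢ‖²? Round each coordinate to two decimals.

The minimiser of Σwᵢ‖p−pᵢ‖² is the weighted centroid p* = (Σwᵢpᵢ)/(Σwᵢ).
Σwᵢ = 892.
Σwᵢxᵢ = 400·7 + 200·8 + 2·4 + 40·8 + 250·1 = 4978.
Σwᵢyᵢ = 400·0 + 200·4 + 2·4 + 40·8 + 250·2 = 1628.
x* = 4978/892 = 5.58, y* = 1628/892 = 1.83.

(5.58, 1.83)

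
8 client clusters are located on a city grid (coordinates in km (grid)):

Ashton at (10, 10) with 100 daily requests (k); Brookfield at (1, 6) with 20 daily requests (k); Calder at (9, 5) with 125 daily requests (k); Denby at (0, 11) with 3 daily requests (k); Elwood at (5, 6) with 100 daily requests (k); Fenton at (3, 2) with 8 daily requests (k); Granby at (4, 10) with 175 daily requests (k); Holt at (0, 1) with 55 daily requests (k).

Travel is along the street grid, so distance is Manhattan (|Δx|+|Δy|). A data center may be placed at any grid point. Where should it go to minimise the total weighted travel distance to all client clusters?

Manhattan distance separates: Σwᵢ(|x−xᵢ|+|y−yᵢ|) = Σwᵢ|x−xᵢ| + Σwᵢ|y−yᵢ|, so x and y are optimised independently as 1-D weighted medians.
Total weight W = 586; half = 293.
x-coordinate, sorted with cumulative weight:
  x=0 (Denby, w=3) cum 3
  x=0 (Holt, w=55) cum 58
  x=1 (Brookfield, w=20) cum 78
  x=3 (Fenton, w=8) cum 86
  x=4 (Granby, w=175) cum 261
  x=5 (Elwood, w=100) cum 361  ← median
  x=9 (Calder, w=125) cum 486
  x=10 (Ashton, w=100) cum 586
⇒ x* = 5
y-coordinate, sorted with cumulative weight:
  y=1 (Holt, w=55) cum 55
  y=2 (Fenton, w=8) cum 63
  y=5 (Calder, w=125) cum 188
  y=6 (Brookfield, w=20) cum 208
  y=6 (Elwood, w=100) cum 308  ← median
  y=10 (Ashton, w=100) cum 408
  y=10 (Granby, w=175) cum 583
  y=11 (Denby, w=3) cum 586
⇒ y* = 6

(5, 6)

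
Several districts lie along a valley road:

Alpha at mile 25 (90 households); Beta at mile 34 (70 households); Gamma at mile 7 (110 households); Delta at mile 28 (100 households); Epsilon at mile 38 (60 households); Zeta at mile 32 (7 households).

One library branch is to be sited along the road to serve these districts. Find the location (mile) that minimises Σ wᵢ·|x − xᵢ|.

x = 28

For a sum of weighted absolute distances on a line, the optimum is the weighted median (not the mean). Total weight W = 437; half-weight = 218.5.
Sort by position and accumulate weight:
  mile 7 (Gamma, w=110) → cum 110
  mile 25 (Alpha, w=90) → cum 200
  mile 28 (Delta, w=100) → cum 300  ≥ 218.5 → median here
  mile 32 (Zeta, w=7) → cum 307
  mile 34 (Beta, w=70) → cum 377
  mile 38 (Epsilon, w=60) → cum 437
Optimal location: mile 28.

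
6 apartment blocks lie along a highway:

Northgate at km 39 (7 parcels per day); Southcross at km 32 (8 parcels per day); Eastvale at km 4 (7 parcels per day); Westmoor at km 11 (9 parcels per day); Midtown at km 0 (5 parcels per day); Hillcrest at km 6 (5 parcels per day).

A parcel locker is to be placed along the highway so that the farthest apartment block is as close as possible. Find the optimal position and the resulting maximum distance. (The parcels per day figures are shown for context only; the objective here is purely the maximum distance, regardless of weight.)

The 1-center on a line is the midpoint of the two extreme points: leftmost at 0, rightmost at 39.
Optimal location = (0 + 39)/2 = 19.5; maximum distance = (39 − 0)/2 = 19.5.

location 19.5, max distance 19.5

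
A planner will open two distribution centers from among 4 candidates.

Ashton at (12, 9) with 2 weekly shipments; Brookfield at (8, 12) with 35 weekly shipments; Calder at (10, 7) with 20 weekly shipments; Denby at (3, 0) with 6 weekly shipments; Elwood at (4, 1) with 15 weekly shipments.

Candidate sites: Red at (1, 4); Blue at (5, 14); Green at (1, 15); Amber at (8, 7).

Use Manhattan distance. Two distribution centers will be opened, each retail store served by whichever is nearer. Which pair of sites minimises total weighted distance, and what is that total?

Evaluate every pair (each demand assigned to the nearer of the two):
  {Red, Amber}: total = 353
  {Blue, Amber}: total = 449
  {Green, Amber}: total = 449
  {Red, Blue}: total = 565
  {Blue, Green}: total = 745
  {Red, Green}: total = 748
Best pair: {Red, Amber} with total 353.

{Red, Amber}, total 353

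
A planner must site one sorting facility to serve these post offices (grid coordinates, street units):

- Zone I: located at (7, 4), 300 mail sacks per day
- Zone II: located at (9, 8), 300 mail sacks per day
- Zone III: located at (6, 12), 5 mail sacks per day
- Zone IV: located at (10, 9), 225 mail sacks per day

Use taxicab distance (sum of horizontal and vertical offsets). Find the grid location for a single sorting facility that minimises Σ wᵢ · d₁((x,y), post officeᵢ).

(9, 8)

Manhattan distance separates: Σwᵢ(|x−xᵢ|+|y−yᵢ|) = Σwᵢ|x−xᵢ| + Σwᵢ|y−yᵢ|, so x and y are optimised independently as 1-D weighted medians.
Total weight W = 830; half = 415.
x-coordinate, sorted with cumulative weight:
  x=6 (Zone III, w=5) cum 5
  x=7 (Zone I, w=300) cum 305
  x=9 (Zone II, w=300) cum 605  ← median
  x=10 (Zone IV, w=225) cum 830
⇒ x* = 9
y-coordinate, sorted with cumulative weight:
  y=4 (Zone I, w=300) cum 300
  y=8 (Zone II, w=300) cum 600  ← median
  y=9 (Zone IV, w=225) cum 825
  y=12 (Zone III, w=5) cum 830
⇒ y* = 8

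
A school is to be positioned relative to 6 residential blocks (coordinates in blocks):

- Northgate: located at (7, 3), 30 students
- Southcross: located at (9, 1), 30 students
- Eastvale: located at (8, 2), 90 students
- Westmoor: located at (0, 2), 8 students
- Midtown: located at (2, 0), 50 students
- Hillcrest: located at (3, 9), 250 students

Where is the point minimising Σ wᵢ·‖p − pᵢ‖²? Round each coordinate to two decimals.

(4.48, 5.60)

The minimiser of Σwᵢ‖p−pᵢ‖² is the weighted centroid p* = (Σwᵢpᵢ)/(Σwᵢ).
Σwᵢ = 458.
Σwᵢxᵢ = 30·7 + 30·9 + 90·8 + 8·0 + 50·2 + 250·3 = 2050.
Σwᵢyᵢ = 30·3 + 30·1 + 90·2 + 8·2 + 50·0 + 250·9 = 2566.
x* = 2050/458 = 4.48, y* = 2566/458 = 5.60.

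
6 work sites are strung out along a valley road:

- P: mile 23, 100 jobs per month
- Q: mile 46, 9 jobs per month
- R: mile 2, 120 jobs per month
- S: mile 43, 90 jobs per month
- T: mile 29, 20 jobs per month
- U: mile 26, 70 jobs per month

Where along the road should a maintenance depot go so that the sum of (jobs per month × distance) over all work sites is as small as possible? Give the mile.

For a sum of weighted absolute distances on a line, the optimum is the weighted median (not the mean). Total weight W = 409; half-weight = 204.5.
Sort by position and accumulate weight:
  mile 2 (R, w=120) → cum 120
  mile 23 (P, w=100) → cum 220  ≥ 204.5 → median here
  mile 26 (U, w=70) → cum 290
  mile 29 (T, w=20) → cum 310
  mile 43 (S, w=90) → cum 400
  mile 46 (Q, w=9) → cum 409
Optimal location: mile 23.

x = 23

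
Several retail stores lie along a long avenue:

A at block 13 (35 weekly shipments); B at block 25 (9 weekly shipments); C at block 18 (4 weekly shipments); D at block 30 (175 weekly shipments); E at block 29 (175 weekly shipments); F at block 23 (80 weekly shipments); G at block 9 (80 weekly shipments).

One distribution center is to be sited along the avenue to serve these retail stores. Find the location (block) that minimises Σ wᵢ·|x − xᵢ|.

x = 29

For a sum of weighted absolute distances on a line, the optimum is the weighted median (not the mean). Total weight W = 558; half-weight = 279.
Sort by position and accumulate weight:
  block 9 (G, w=80) → cum 80
  block 13 (A, w=35) → cum 115
  block 18 (C, w=4) → cum 119
  block 23 (F, w=80) → cum 199
  block 25 (B, w=9) → cum 208
  block 29 (E, w=175) → cum 383  ≥ 279 → median here
  block 30 (D, w=175) → cum 558
Optimal location: block 29.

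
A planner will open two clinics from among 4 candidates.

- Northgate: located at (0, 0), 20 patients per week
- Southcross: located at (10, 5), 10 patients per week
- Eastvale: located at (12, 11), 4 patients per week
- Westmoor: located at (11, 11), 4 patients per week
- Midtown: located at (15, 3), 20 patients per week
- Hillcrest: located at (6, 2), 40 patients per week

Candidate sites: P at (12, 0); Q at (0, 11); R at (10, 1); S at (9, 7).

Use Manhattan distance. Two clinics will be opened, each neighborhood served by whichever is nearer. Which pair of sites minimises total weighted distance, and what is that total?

Evaluate every pair (each demand assigned to the nearer of the two):
  {R, S}: total = 642
  {P, R}: total = 668
  {Q, R}: total = 692
  {P, S}: total = 762
  {P, Q}: total = 818
  {Q, S}: total = 822
Best pair: {R, S} with total 642.

{R, S}, total 642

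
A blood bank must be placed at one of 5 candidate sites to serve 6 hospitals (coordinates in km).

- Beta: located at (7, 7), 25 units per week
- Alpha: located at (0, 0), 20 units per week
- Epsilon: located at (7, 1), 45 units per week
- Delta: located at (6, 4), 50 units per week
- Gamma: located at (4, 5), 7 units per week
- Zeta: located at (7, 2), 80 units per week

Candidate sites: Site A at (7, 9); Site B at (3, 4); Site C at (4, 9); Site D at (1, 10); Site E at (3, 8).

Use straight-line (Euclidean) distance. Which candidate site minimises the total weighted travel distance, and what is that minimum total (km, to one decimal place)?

Site B, total 967.7 km

Total weighted distance at each candidate:
  Site A (7, 9): total = 1488.0
  Site B (3, 4): total = 967.7
  Site C (4, 9): total = 1578.1
  Site D (1, 10): total = 2086.8
  Site E (3, 8): total = 1485.8
Minimum is at Site B with total 967.7 km.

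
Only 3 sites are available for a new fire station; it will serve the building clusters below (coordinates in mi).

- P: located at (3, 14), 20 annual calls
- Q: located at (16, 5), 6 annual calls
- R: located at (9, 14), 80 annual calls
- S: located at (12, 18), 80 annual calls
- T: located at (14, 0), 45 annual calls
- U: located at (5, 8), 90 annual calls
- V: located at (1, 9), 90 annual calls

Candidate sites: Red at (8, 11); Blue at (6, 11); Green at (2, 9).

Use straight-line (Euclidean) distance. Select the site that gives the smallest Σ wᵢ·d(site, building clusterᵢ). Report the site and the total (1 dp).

Total weighted distance at each candidate:
  Red (8, 11): total = 2675.5
  Blue (6, 11): total = 2613.1
  Green (2, 9): total = 3003.4
Minimum is at Blue with total 2613.1 mi.

Blue, total 2613.1 mi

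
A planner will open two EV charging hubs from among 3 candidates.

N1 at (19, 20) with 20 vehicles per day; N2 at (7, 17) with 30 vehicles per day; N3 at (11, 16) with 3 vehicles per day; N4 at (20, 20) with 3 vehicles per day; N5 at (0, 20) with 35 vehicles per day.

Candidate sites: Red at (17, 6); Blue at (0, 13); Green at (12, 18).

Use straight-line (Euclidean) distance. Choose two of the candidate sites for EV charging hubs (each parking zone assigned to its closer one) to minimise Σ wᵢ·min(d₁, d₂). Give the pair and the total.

Evaluate every pair (each demand assigned to the nearer of the two):
  {Blue, Green}: total = 575.0
  {Red, Green}: total = 755.8
  {Red, Blue}: total = 846.9
Best pair: {Blue, Green} with total 575.0.

{Blue, Green}, total 575.0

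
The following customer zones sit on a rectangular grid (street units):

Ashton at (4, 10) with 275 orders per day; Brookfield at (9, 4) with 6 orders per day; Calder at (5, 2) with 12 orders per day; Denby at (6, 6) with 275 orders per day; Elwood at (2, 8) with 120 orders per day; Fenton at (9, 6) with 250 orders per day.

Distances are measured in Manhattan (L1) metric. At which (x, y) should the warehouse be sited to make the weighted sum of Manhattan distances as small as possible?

Manhattan distance separates: Σwᵢ(|x−xᵢ|+|y−yᵢ|) = Σwᵢ|x−xᵢ| + Σwᵢ|y−yᵢ|, so x and y are optimised independently as 1-D weighted medians.
Total weight W = 938; half = 469.
x-coordinate, sorted with cumulative weight:
  x=2 (Elwood, w=120) cum 120
  x=4 (Ashton, w=275) cum 395
  x=5 (Calder, w=12) cum 407
  x=6 (Denby, w=275) cum 682  ← median
  x=9 (Brookfield, w=6) cum 688
  x=9 (Fenton, w=250) cum 938
⇒ x* = 6
y-coordinate, sorted with cumulative weight:
  y=2 (Calder, w=12) cum 12
  y=4 (Brookfield, w=6) cum 18
  y=6 (Denby, w=275) cum 293
  y=6 (Fenton, w=250) cum 543  ← median
  y=8 (Elwood, w=120) cum 663
  y=10 (Ashton, w=275) cum 938
⇒ y* = 6

(6, 6)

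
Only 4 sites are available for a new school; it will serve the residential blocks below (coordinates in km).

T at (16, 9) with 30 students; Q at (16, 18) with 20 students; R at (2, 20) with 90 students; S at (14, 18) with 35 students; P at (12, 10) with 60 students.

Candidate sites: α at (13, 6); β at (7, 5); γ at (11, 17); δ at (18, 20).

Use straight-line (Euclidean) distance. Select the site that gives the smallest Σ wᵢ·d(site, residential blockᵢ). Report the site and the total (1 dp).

Total weighted distance at each candidate:
  α (13, 6): total = 2645.9
  β (7, 5): total = 2975.8
  γ (11, 17): total = 1773.8
  δ (18, 20): total = 2688.2
Minimum is at γ with total 1773.8 km.

γ, total 1773.8 km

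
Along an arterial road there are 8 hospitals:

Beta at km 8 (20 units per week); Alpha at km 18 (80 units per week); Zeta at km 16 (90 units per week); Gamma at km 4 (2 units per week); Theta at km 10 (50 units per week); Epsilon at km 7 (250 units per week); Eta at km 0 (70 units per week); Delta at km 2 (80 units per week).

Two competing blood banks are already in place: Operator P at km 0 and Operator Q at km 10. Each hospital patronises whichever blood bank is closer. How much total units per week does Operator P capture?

152

The indifferent point is the midpoint (0+10)/2 = 5; hospitals left of it (closer to Operator P at 0) go to Operator P, those right go to Operator Q.
  Eta at 0 (w=70) → Operator P
  Delta at 2 (w=80) → Operator P
  Gamma at 4 (w=2) → Operator P
  Epsilon at 7 (w=250) → Operator Q
  Beta at 8 (w=20) → Operator Q
  Theta at 10 (w=50) → Operator Q
  Zeta at 16 (w=90) → Operator Q
  Alpha at 18 (w=80) → Operator Q
Operator P captures 152; Operator Q captures 490.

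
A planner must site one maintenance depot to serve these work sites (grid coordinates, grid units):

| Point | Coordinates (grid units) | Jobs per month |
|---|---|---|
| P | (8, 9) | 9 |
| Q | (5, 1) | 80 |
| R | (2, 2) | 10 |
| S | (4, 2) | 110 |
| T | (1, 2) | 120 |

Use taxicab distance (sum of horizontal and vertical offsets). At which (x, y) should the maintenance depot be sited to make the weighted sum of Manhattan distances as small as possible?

Manhattan distance separates: Σwᵢ(|x−xᵢ|+|y−yᵢ|) = Σwᵢ|x−xᵢ| + Σwᵢ|y−yᵢ|, so x and y are optimised independently as 1-D weighted medians.
Total weight W = 329; half = 164.5.
x-coordinate, sorted with cumulative weight:
  x=1 (T, w=120) cum 120
  x=2 (R, w=10) cum 130
  x=4 (S, w=110) cum 240  ← median
  x=5 (Q, w=80) cum 320
  x=8 (P, w=9) cum 329
⇒ x* = 4
y-coordinate, sorted with cumulative weight:
  y=1 (Q, w=80) cum 80
  y=2 (R, w=10) cum 90
  y=2 (S, w=110) cum 200  ← median
  y=2 (T, w=120) cum 320
  y=9 (P, w=9) cum 329
⇒ y* = 2

(4, 2)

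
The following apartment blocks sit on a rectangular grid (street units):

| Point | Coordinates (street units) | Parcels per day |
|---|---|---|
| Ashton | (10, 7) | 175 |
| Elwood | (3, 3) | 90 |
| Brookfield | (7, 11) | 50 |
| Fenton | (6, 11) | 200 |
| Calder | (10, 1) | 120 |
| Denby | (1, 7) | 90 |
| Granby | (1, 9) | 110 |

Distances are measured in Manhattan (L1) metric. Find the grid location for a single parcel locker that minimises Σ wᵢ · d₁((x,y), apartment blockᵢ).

(6, 7)

Manhattan distance separates: Σwᵢ(|x−xᵢ|+|y−yᵢ|) = Σwᵢ|x−xᵢ| + Σwᵢ|y−yᵢ|, so x and y are optimised independently as 1-D weighted medians.
Total weight W = 835; half = 417.5.
x-coordinate, sorted with cumulative weight:
  x=1 (Denby, w=90) cum 90
  x=1 (Granby, w=110) cum 200
  x=3 (Elwood, w=90) cum 290
  x=6 (Fenton, w=200) cum 490  ← median
  x=7 (Brookfield, w=50) cum 540
  x=10 (Ashton, w=175) cum 715
  x=10 (Calder, w=120) cum 835
⇒ x* = 6
y-coordinate, sorted with cumulative weight:
  y=1 (Calder, w=120) cum 120
  y=3 (Elwood, w=90) cum 210
  y=7 (Ashton, w=175) cum 385
  y=7 (Denby, w=90) cum 475  ← median
  y=9 (Granby, w=110) cum 585
  y=11 (Brookfield, w=50) cum 635
  y=11 (Fenton, w=200) cum 835
⇒ y* = 7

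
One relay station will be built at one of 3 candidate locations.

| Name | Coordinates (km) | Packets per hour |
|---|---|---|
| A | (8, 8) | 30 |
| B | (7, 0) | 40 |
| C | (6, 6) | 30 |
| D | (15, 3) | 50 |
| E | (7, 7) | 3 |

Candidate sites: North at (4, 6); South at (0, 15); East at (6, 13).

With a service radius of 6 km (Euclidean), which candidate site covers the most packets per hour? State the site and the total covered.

North, covering 63

Coverage radius r = 6 km; a point is covered iff (Δx)²+(Δy)² ≤ 6² = 36.
  North (4, 6): covers {A, C, E} → 63
  South (0, 15): covers {none} → 0
  East (6, 13): covers {A} → 30
Maximum coverage at North: 63 packets per hour.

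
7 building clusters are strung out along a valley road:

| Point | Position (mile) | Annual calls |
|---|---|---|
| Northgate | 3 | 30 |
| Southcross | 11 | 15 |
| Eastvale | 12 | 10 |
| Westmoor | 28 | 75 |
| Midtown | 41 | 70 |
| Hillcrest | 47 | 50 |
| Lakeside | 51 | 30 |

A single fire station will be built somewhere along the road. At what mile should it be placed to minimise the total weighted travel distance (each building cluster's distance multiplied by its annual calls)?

For a sum of weighted absolute distances on a line, the optimum is the weighted median (not the mean). Total weight W = 280; half-weight = 140.
Sort by position and accumulate weight:
  mile 3 (Northgate, w=30) → cum 30
  mile 11 (Southcross, w=15) → cum 45
  mile 12 (Eastvale, w=10) → cum 55
  mile 28 (Westmoor, w=75) → cum 130
  mile 41 (Midtown, w=70) → cum 200  ≥ 140 → median here
  mile 47 (Hillcrest, w=50) → cum 250
  mile 51 (Lakeside, w=30) → cum 280
Optimal location: mile 41.

x = 41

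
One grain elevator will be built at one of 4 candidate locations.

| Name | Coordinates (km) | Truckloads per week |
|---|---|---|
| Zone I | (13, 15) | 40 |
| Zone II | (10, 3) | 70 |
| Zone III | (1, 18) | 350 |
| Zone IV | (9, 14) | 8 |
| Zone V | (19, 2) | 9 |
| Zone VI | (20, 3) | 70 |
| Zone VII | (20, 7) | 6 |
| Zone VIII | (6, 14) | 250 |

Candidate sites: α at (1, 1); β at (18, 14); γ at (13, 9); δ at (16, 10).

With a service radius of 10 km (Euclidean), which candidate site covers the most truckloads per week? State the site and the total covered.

γ, covering 453

Coverage radius r = 10 km; a point is covered iff (Δx)²+(Δy)² ≤ 10² = 100.
  α (1, 1): covers {Zone II} → 70
  β (18, 14): covers {Zone I, Zone IV, Zone VII} → 54
  γ (13, 9): covers {Zone I, Zone II, Zone IV, Zone V, Zone VI, Zone VII, Zone VIII} → 453
  δ (16, 10): covers {Zone I, Zone II, Zone IV, Zone V, Zone VI, Zone VII} → 203
Maximum coverage at γ: 453 truckloads per week.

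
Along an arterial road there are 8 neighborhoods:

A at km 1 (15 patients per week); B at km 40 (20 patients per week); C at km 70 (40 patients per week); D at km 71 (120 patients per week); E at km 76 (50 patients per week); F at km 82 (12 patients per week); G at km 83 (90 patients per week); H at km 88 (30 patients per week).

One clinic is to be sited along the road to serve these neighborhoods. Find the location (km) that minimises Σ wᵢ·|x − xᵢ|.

x = 71

For a sum of weighted absolute distances on a line, the optimum is the weighted median (not the mean). Total weight W = 377; half-weight = 188.5.
Sort by position and accumulate weight:
  km 1 (A, w=15) → cum 15
  km 40 (B, w=20) → cum 35
  km 70 (C, w=40) → cum 75
  km 71 (D, w=120) → cum 195  ≥ 188.5 → median here
  km 76 (E, w=50) → cum 245
  km 82 (F, w=12) → cum 257
  km 83 (G, w=90) → cum 347
  km 88 (H, w=30) → cum 377
Optimal location: km 71.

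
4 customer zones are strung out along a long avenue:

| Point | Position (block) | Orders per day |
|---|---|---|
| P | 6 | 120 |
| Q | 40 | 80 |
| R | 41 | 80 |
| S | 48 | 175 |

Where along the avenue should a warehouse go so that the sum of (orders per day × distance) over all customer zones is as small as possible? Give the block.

x = 41

For a sum of weighted absolute distances on a line, the optimum is the weighted median (not the mean). Total weight W = 455; half-weight = 227.5.
Sort by position and accumulate weight:
  block 6 (P, w=120) → cum 120
  block 40 (Q, w=80) → cum 200
  block 41 (R, w=80) → cum 280  ≥ 227.5 → median here
  block 48 (S, w=175) → cum 455
Optimal location: block 41.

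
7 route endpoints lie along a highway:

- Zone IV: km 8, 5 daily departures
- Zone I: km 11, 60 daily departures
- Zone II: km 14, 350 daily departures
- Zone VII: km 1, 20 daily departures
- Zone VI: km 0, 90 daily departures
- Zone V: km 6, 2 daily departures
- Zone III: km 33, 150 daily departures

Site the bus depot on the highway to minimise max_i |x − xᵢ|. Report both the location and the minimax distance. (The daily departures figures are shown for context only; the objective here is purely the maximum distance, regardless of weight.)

The 1-center on a line is the midpoint of the two extreme points: leftmost at 0, rightmost at 33.
Optimal location = (0 + 33)/2 = 16.5; maximum distance = (33 − 0)/2 = 16.5.

location 16.5, max distance 16.5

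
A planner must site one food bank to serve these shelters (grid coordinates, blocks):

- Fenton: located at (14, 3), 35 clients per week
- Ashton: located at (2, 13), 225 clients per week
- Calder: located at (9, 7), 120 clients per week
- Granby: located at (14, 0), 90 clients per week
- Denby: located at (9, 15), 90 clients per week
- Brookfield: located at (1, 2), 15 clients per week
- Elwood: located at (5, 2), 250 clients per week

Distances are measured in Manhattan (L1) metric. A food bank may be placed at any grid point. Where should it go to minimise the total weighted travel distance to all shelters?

(5, 7)

Manhattan distance separates: Σwᵢ(|x−xᵢ|+|y−yᵢ|) = Σwᵢ|x−xᵢ| + Σwᵢ|y−yᵢ|, so x and y are optimised independently as 1-D weighted medians.
Total weight W = 825; half = 412.5.
x-coordinate, sorted with cumulative weight:
  x=1 (Brookfield, w=15) cum 15
  x=2 (Ashton, w=225) cum 240
  x=5 (Elwood, w=250) cum 490  ← median
  x=9 (Calder, w=120) cum 610
  x=9 (Denby, w=90) cum 700
  x=14 (Fenton, w=35) cum 735
  x=14 (Granby, w=90) cum 825
⇒ x* = 5
y-coordinate, sorted with cumulative weight:
  y=0 (Granby, w=90) cum 90
  y=2 (Brookfield, w=15) cum 105
  y=2 (Elwood, w=250) cum 355
  y=3 (Fenton, w=35) cum 390
  y=7 (Calder, w=120) cum 510  ← median
  y=13 (Ashton, w=225) cum 735
  y=15 (Denby, w=90) cum 825
⇒ y* = 7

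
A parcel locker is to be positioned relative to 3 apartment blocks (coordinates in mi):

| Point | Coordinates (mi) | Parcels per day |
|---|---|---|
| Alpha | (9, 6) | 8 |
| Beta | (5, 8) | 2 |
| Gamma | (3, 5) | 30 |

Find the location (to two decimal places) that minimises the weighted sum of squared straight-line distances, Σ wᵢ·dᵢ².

The minimiser of Σwᵢ‖p−pᵢ‖² is the weighted centroid p* = (Σwᵢpᵢ)/(Σwᵢ).
Σwᵢ = 40.
Σwᵢxᵢ = 8·9 + 2·5 + 30·3 = 172.
Σwᵢyᵢ = 8·6 + 2·8 + 30·5 = 214.
x* = 172/40 = 4.30, y* = 214/40 = 5.35.

(4.30, 5.35)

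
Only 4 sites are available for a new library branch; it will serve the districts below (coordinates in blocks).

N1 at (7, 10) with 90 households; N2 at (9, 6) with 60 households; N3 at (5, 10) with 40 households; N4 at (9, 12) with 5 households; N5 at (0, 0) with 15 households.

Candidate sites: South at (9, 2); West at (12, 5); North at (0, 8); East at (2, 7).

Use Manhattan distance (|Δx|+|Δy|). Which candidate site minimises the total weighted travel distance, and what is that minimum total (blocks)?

East, total 1635 blocks

Total weighted distance at each candidate:
  South (9, 2): total = 1835
  West (12, 5): total = 1925
  North (0, 8): total = 1935
  East (2, 7): total = 1635
Minimum is at East with total 1635 blocks.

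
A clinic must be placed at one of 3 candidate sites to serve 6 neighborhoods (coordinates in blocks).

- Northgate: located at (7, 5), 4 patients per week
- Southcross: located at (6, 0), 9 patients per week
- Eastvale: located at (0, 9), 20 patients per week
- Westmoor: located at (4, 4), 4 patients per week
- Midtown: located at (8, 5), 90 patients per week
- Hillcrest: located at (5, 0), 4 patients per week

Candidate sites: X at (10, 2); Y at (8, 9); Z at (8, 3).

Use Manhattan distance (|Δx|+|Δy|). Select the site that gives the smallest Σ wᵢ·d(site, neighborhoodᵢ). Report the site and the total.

Z, total 561 blocks

Total weighted distance at each candidate:
  X (10, 2): total = 928
  Y (8, 9): total = 723
  Z (8, 3): total = 561
Minimum is at Z with total 561 blocks.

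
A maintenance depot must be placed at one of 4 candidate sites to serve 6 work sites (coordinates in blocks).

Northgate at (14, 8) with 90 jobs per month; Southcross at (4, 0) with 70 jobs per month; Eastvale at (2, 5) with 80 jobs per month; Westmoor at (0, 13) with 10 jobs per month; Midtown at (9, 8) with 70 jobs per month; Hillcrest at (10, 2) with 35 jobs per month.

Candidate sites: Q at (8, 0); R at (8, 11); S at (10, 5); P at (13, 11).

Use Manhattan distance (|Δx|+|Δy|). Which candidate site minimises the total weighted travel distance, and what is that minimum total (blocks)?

Total weighted distance at each candidate:
  Q (8, 0): total = 3400
  R (8, 11): total = 3585
  S (10, 5): total = 2605
  P (13, 11): total = 4180
Minimum is at S with total 2605 blocks.

S, total 2605 blocks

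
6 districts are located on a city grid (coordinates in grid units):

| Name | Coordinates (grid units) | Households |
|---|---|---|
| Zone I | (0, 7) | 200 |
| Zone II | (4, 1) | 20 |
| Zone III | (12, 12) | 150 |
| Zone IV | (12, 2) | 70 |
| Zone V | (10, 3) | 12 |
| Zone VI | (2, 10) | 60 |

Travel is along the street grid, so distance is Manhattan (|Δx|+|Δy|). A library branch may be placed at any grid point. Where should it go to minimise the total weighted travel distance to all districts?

Manhattan distance separates: Σwᵢ(|x−xᵢ|+|y−yᵢ|) = Σwᵢ|x−xᵢ| + Σwᵢ|y−yᵢ|, so x and y are optimised independently as 1-D weighted medians.
Total weight W = 512; half = 256.
x-coordinate, sorted with cumulative weight:
  x=0 (Zone I, w=200) cum 200
  x=2 (Zone VI, w=60) cum 260  ← median
  x=4 (Zone II, w=20) cum 280
  x=10 (Zone V, w=12) cum 292
  x=12 (Zone III, w=150) cum 442
  x=12 (Zone IV, w=70) cum 512
⇒ x* = 2
y-coordinate, sorted with cumulative weight:
  y=1 (Zone II, w=20) cum 20
  y=2 (Zone IV, w=70) cum 90
  y=3 (Zone V, w=12) cum 102
  y=7 (Zone I, w=200) cum 302  ← median
  y=10 (Zone VI, w=60) cum 362
  y=12 (Zone III, w=150) cum 512
⇒ y* = 7

(2, 7)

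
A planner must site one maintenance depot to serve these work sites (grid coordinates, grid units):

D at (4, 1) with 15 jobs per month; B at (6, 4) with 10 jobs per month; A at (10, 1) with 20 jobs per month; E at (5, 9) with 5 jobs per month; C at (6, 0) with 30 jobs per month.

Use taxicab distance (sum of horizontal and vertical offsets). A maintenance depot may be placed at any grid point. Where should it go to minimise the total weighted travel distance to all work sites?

Manhattan distance separates: Σwᵢ(|x−xᵢ|+|y−yᵢ|) = Σwᵢ|x−xᵢ| + Σwᵢ|y−yᵢ|, so x and y are optimised independently as 1-D weighted medians.
Total weight W = 80; half = 40.
x-coordinate, sorted with cumulative weight:
  x=4 (D, w=15) cum 15
  x=5 (E, w=5) cum 20
  x=6 (B, w=10) cum 30
  x=6 (C, w=30) cum 60  ← median
  x=10 (A, w=20) cum 80
⇒ x* = 6
y-coordinate, sorted with cumulative weight:
  y=0 (C, w=30) cum 30
  y=1 (D, w=15) cum 45  ← median
  y=1 (A, w=20) cum 65
  y=4 (B, w=10) cum 75
  y=9 (E, w=5) cum 80
⇒ y* = 1

(6, 1)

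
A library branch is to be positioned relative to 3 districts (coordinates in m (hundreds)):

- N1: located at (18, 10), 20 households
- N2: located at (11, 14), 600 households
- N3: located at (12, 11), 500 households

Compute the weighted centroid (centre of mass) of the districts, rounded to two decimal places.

(11.57, 12.59)

The minimiser of Σwᵢ‖p−pᵢ‖² is the weighted centroid p* = (Σwᵢpᵢ)/(Σwᵢ).
Σwᵢ = 1120.
Σwᵢxᵢ = 20·18 + 600·11 + 500·12 = 12960.
Σwᵢyᵢ = 20·10 + 600·14 + 500·11 = 14100.
x* = 12960/1120 = 11.57, y* = 14100/1120 = 12.59.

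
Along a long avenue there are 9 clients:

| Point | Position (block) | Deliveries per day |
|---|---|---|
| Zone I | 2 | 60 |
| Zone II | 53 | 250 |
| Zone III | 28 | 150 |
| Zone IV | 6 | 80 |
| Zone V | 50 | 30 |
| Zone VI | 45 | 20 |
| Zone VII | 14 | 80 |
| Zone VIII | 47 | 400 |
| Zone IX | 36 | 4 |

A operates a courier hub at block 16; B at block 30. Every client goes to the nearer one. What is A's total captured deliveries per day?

220

The indifferent point is the midpoint (16+30)/2 = 23; clients left of it (closer to A at 16) go to A, those right go to B.
  Zone I at 2 (w=60) → A
  Zone IV at 6 (w=80) → A
  Zone VII at 14 (w=80) → A
  Zone III at 28 (w=150) → B
  Zone IX at 36 (w=4) → B
  Zone VI at 45 (w=20) → B
  Zone VIII at 47 (w=400) → B
  Zone V at 50 (w=30) → B
  Zone II at 53 (w=250) → B
A captures 220; B captures 854.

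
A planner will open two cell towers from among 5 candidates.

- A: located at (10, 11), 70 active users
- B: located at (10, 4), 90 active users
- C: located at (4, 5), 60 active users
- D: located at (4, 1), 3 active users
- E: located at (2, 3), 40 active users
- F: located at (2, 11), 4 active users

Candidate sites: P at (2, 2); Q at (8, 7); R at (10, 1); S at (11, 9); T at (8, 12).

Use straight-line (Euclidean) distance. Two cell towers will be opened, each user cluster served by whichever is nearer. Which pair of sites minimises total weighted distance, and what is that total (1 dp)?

{P, S}, total 914.5

Evaluate every pair (each demand assigned to the nearer of the two):
  {P, S}: total = 914.5
  {P, Q}: total = 929.4
  {Q, T}: total = 1083.8
  {Q, S}: total = 1088.3
  {P, T}: total = 1186.1
  {Q, R}: total = 1186.7
  {R, T}: total = 1231.4
  {R, S}: total = 1243.9
  {P, R}: total = 1269.0
  {S, T}: total = 1588.1
Best pair: {P, S} with total 914.5.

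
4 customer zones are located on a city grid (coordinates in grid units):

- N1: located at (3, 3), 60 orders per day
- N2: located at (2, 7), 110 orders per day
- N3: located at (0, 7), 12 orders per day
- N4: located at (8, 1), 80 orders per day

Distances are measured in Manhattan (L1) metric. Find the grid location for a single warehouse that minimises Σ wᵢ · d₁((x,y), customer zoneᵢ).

(3, 3)

Manhattan distance separates: Σwᵢ(|x−xᵢ|+|y−yᵢ|) = Σwᵢ|x−xᵢ| + Σwᵢ|y−yᵢ|, so x and y are optimised independently as 1-D weighted medians.
Total weight W = 262; half = 131.
x-coordinate, sorted with cumulative weight:
  x=0 (N3, w=12) cum 12
  x=2 (N2, w=110) cum 122
  x=3 (N1, w=60) cum 182  ← median
  x=8 (N4, w=80) cum 262
⇒ x* = 3
y-coordinate, sorted with cumulative weight:
  y=1 (N4, w=80) cum 80
  y=3 (N1, w=60) cum 140  ← median
  y=7 (N2, w=110) cum 250
  y=7 (N3, w=12) cum 262
⇒ y* = 3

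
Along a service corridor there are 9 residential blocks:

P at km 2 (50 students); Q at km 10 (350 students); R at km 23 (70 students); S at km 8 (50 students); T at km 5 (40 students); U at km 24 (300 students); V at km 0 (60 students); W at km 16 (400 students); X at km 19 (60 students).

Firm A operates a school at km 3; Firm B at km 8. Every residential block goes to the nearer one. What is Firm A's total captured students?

150

The indifferent point is the midpoint (3+8)/2 = 5.5; residential blocks left of it (closer to Firm A at 3) go to Firm A, those right go to Firm B.
  V at 0 (w=60) → Firm A
  P at 2 (w=50) → Firm A
  T at 5 (w=40) → Firm A
  S at 8 (w=50) → Firm B
  Q at 10 (w=350) → Firm B
  W at 16 (w=400) → Firm B
  X at 19 (w=60) → Firm B
  R at 23 (w=70) → Firm B
  U at 24 (w=300) → Firm B
Firm A captures 150; Firm B captures 1230.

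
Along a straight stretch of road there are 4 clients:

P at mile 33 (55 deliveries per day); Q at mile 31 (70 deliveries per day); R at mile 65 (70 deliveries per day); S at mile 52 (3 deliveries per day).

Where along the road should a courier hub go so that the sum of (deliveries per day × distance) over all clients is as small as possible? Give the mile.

For a sum of weighted absolute distances on a line, the optimum is the weighted median (not the mean). Total weight W = 198; half-weight = 99.
Sort by position and accumulate weight:
  mile 31 (Q, w=70) → cum 70
  mile 33 (P, w=55) → cum 125  ≥ 99 → median here
  mile 52 (S, w=3) → cum 128
  mile 65 (R, w=70) → cum 198
Optimal location: mile 33.

x = 33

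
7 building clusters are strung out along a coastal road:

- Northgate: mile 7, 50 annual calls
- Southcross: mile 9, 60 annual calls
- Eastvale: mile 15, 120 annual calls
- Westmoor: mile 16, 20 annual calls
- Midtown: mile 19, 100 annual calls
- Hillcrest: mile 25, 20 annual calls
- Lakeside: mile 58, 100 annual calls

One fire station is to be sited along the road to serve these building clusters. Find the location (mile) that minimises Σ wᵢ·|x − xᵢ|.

For a sum of weighted absolute distances on a line, the optimum is the weighted median (not the mean). Total weight W = 470; half-weight = 235.
Sort by position and accumulate weight:
  mile 7 (Northgate, w=50) → cum 50
  mile 9 (Southcross, w=60) → cum 110
  mile 15 (Eastvale, w=120) → cum 230
  mile 16 (Westmoor, w=20) → cum 250  ≥ 235 → median here
  mile 19 (Midtown, w=100) → cum 350
  mile 25 (Hillcrest, w=20) → cum 370
  mile 58 (Lakeside, w=100) → cum 470
Optimal location: mile 16.

x = 16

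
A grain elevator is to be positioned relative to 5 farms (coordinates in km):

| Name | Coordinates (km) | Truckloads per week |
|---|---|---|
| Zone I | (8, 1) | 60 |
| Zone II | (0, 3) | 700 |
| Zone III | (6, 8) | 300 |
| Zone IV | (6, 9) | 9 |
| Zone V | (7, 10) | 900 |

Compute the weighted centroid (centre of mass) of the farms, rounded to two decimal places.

(4.38, 6.93)

The minimiser of Σwᵢ‖p−pᵢ‖² is the weighted centroid p* = (Σwᵢpᵢ)/(Σwᵢ).
Σwᵢ = 1969.
Σwᵢxᵢ = 60·8 + 700·0 + 300·6 + 9·6 + 900·7 = 8634.
Σwᵢyᵢ = 60·1 + 700·3 + 300·8 + 9·9 + 900·10 = 13641.
x* = 8634/1969 = 4.38, y* = 13641/1969 = 6.93.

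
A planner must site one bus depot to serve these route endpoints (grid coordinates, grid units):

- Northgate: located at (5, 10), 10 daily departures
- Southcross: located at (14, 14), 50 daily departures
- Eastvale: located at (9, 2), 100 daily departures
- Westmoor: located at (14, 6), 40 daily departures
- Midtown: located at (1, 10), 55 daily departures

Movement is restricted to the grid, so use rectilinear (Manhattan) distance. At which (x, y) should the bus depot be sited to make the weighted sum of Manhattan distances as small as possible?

(9, 6)

Manhattan distance separates: Σwᵢ(|x−xᵢ|+|y−yᵢ|) = Σwᵢ|x−xᵢ| + Σwᵢ|y−yᵢ|, so x and y are optimised independently as 1-D weighted medians.
Total weight W = 255; half = 127.5.
x-coordinate, sorted with cumulative weight:
  x=1 (Midtown, w=55) cum 55
  x=5 (Northgate, w=10) cum 65
  x=9 (Eastvale, w=100) cum 165  ← median
  x=14 (Southcross, w=50) cum 215
  x=14 (Westmoor, w=40) cum 255
⇒ x* = 9
y-coordinate, sorted with cumulative weight:
  y=2 (Eastvale, w=100) cum 100
  y=6 (Westmoor, w=40) cum 140  ← median
  y=10 (Northgate, w=10) cum 150
  y=10 (Midtown, w=55) cum 205
  y=14 (Southcross, w=50) cum 255
⇒ y* = 6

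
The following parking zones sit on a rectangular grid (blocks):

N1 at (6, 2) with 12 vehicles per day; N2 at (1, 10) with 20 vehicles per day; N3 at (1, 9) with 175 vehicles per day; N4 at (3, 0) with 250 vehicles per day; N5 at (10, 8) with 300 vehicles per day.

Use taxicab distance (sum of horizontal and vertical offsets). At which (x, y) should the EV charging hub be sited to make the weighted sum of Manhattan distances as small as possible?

(3, 8)

Manhattan distance separates: Σwᵢ(|x−xᵢ|+|y−yᵢ|) = Σwᵢ|x−xᵢ| + Σwᵢ|y−yᵢ|, so x and y are optimised independently as 1-D weighted medians.
Total weight W = 757; half = 378.5.
x-coordinate, sorted with cumulative weight:
  x=1 (N2, w=20) cum 20
  x=1 (N3, w=175) cum 195
  x=3 (N4, w=250) cum 445  ← median
  x=6 (N1, w=12) cum 457
  x=10 (N5, w=300) cum 757
⇒ x* = 3
y-coordinate, sorted with cumulative weight:
  y=0 (N4, w=250) cum 250
  y=2 (N1, w=12) cum 262
  y=8 (N5, w=300) cum 562  ← median
  y=9 (N3, w=175) cum 737
  y=10 (N2, w=20) cum 757
⇒ y* = 8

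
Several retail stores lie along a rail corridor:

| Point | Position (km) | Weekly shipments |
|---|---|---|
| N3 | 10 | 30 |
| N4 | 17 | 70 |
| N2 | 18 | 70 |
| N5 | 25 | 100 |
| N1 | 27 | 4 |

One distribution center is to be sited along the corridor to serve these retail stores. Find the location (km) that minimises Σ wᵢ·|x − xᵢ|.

For a sum of weighted absolute distances on a line, the optimum is the weighted median (not the mean). Total weight W = 274; half-weight = 137.
Sort by position and accumulate weight:
  km 10 (N3, w=30) → cum 30
  km 17 (N4, w=70) → cum 100
  km 18 (N2, w=70) → cum 170  ≥ 137 → median here
  km 25 (N5, w=100) → cum 270
  km 27 (N1, w=4) → cum 274
Optimal location: km 18.

x = 18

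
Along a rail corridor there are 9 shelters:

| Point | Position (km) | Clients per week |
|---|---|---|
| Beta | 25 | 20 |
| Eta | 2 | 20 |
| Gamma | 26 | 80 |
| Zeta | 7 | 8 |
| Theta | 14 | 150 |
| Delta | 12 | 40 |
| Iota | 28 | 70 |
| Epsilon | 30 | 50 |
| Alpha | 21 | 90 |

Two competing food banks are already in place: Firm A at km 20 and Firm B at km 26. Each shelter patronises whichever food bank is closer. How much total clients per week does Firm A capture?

The indifferent point is the midpoint (20+26)/2 = 23; shelters left of it (closer to Firm A at 20) go to Firm A, those right go to Firm B.
  Eta at 2 (w=20) → Firm A
  Zeta at 7 (w=8) → Firm A
  Delta at 12 (w=40) → Firm A
  Theta at 14 (w=150) → Firm A
  Alpha at 21 (w=90) → Firm A
  Beta at 25 (w=20) → Firm B
  Gamma at 26 (w=80) → Firm B
  Iota at 28 (w=70) → Firm B
  Epsilon at 30 (w=50) → Firm B
Firm A captures 308; Firm B captures 220.

308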